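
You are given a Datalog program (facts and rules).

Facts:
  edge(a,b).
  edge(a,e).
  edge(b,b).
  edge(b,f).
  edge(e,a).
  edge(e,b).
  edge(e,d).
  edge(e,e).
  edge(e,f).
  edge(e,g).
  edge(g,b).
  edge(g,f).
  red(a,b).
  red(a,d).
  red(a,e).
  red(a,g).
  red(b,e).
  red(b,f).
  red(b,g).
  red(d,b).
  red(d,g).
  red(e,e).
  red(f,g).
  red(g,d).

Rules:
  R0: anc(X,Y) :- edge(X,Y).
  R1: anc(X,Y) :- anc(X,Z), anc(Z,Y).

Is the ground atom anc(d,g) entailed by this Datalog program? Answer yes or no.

no

round 1: derive anc(a,b) via R0 from edge(a,b)
round 1: derive anc(a,e) via R0 from edge(a,e)
round 1: derive anc(b,b) via R0 from edge(b,b)
round 1: derive anc(b,f) via R0 from edge(b,f)
round 1: derive anc(e,a) via R0 from edge(e,a)
round 1: derive anc(e,b) via R0 from edge(e,b)
round 1: derive anc(e,d) via R0 from edge(e,d)
round 1: derive anc(e,e) via R0 from edge(e,e)
round 1: derive anc(e,f) via R0 from edge(e,f)
round 1: derive anc(e,g) via R0 from edge(e,g)
round 1: derive anc(g,b) via R0 from edge(g,b)
round 1: derive anc(g,f) via R0 from edge(g,f)
round 2: derive anc(a,a) via R1 from anc(a,e), anc(e,a)
round 2: derive anc(a,d) via R1 from anc(a,e), anc(e,d)
round 2: derive anc(a,f) via R1 from anc(a,b), anc(b,f)
round 2: derive anc(a,g) via R1 from anc(a,e), anc(e,g)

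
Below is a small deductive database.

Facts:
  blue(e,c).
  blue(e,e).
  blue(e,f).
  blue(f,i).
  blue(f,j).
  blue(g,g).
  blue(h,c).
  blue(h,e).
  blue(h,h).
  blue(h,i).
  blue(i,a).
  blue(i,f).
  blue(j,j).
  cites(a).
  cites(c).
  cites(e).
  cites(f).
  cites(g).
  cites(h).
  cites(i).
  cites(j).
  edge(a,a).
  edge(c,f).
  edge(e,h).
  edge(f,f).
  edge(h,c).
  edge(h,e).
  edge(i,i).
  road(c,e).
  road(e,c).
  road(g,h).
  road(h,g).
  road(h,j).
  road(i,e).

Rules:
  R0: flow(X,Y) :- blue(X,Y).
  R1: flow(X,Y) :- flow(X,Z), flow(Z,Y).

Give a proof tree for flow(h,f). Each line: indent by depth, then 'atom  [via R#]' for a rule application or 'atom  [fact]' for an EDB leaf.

flow(h,f)  [via R1]
  flow(h,e)  [via R0]
    blue(h,e)  [fact]
  flow(e,f)  [via R0]
    blue(e,f)  [fact]

round 1: derive flow(e,c) via R0 from blue(e,c)
round 1: derive flow(e,e) via R0 from blue(e,e)
round 1: derive flow(e,f) via R0 from blue(e,f)
round 1: derive flow(f,i) via R0 from blue(f,i)
round 1: derive flow(f,j) via R0 from blue(f,j)
round 1: derive flow(g,g) via R0 from blue(g,g)
round 1: derive flow(h,c) via R0 from blue(h,c)
round 1: derive flow(h,e) via R0 from blue(h,e)
round 1: derive flow(h,h) via R0 from blue(h,h)
round 1: derive flow(h,i) via R0 from blue(h,i)
round 1: derive flow(i,a) via R0 from blue(i,a)
round 1: derive flow(i,f) via R0 from blue(i,f)
round 1: derive flow(j,j) via R0 from blue(j,j)
round 2: derive flow(e,i) via R1 from flow(e,f), flow(f,i)
round 2: derive flow(e,j) via R1 from flow(e,f), flow(f,j)
round 2: derive flow(f,a) via R1 from flow(f,i), flow(i,a)
round 2: derive flow(f,f) via R1 from flow(f,i), flow(i,f)
round 2: derive flow(h,a) via R1 from flow(h,i), flow(i,a)
round 2: derive flow(h,f) via R1 from flow(h,e), flow(e,f)
round 2: derive flow(i,i) via R1 from flow(i,f), flow(f,i)
round 2: derive flow(i,j) via R1 from flow(i,f), flow(f,j)
round 3: derive flow(e,a) via R1 from flow(e,f), flow(f,a)
round 3: derive flow(h,j) via R1 from flow(h,e), flow(e,j)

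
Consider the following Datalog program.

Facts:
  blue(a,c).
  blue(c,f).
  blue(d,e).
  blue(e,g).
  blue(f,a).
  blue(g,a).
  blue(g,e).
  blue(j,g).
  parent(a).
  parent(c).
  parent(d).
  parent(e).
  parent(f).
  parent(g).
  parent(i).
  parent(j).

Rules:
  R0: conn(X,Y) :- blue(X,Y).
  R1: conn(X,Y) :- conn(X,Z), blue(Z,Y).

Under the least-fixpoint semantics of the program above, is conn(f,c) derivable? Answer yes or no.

yes

round 1: derive conn(a,c) via R0 from blue(a,c)
round 1: derive conn(c,f) via R0 from blue(c,f)
round 1: derive conn(d,e) via R0 from blue(d,e)
round 1: derive conn(e,g) via R0 from blue(e,g)
round 1: derive conn(f,a) via R0 from blue(f,a)
round 1: derive conn(g,a) via R0 from blue(g,a)
round 1: derive conn(g,e) via R0 from blue(g,e)
round 1: derive conn(j,g) via R0 from blue(j,g)
round 2: derive conn(a,f) via R1 from conn(a,c), blue(c,f)
round 2: derive conn(c,a) via R1 from conn(c,f), blue(f,a)
round 2: derive conn(d,g) via R1 from conn(d,e), blue(e,g)
round 2: derive conn(e,a) via R1 from conn(e,g), blue(g,a)
round 2: derive conn(e,e) via R1 from conn(e,g), blue(g,e)
round 2: derive conn(f,c) via R1 from conn(f,a), blue(a,c)
round 2: derive conn(g,c) via R1 from conn(g,a), blue(a,c)
round 2: derive conn(g,g) via R1 from conn(g,e), blue(e,g)
round 2: derive conn(j,a) via R1 from conn(j,g), blue(g,a)
round 2: derive conn(j,e) via R1 from conn(j,g), blue(g,e)
round 3: derive conn(a,a) via R1 from conn(a,f), blue(f,a)
round 3: derive conn(c,c) via R1 from conn(c,a), blue(a,c)
round 3: derive conn(d,a) via R1 from conn(d,g), blue(g,a)
round 3: derive conn(e,c) via R1 from conn(e,a), blue(a,c)
round 3: derive conn(f,f) via R1 from conn(f,c), blue(c,f)
round 3: derive conn(g,f) via R1 from conn(g,c), blue(c,f)
round 3: derive conn(j,c) via R1 from conn(j,a), blue(a,c)
round 4: derive conn(d,c) via R1 from conn(d,a), blue(a,c)
round 4: derive conn(e,f) via R1 from conn(e,c), blue(c,f)
round 4: derive conn(j,f) via R1 from conn(j,c), blue(c,f)
round 5: derive conn(d,f) via R1 from conn(d,c), blue(c,f)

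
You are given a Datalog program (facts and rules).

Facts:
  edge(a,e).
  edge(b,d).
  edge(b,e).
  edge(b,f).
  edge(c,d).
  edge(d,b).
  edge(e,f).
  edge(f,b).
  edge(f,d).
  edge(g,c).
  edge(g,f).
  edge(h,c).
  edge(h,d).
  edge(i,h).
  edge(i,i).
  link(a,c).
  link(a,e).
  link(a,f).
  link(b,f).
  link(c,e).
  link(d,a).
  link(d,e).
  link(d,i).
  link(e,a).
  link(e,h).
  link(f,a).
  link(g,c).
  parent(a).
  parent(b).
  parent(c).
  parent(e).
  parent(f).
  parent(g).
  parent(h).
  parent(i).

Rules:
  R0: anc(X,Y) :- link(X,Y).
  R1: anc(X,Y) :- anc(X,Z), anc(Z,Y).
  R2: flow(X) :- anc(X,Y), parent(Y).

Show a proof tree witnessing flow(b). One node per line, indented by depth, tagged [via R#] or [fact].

round 1: derive anc(a,c) via R0 from link(a,c)
round 1: derive anc(a,e) via R0 from link(a,e)
round 1: derive anc(a,f) via R0 from link(a,f)
round 1: derive anc(b,f) via R0 from link(b,f)
round 1: derive anc(c,e) via R0 from link(c,e)
round 1: derive anc(d,a) via R0 from link(d,a)
round 1: derive anc(d,e) via R0 from link(d,e)
round 1: derive anc(d,i) via R0 from link(d,i)
round 1: derive anc(e,a) via R0 from link(e,a)
round 1: derive anc(e,h) via R0 from link(e,h)
round 1: derive anc(f,a) via R0 from link(f,a)
round 1: derive anc(g,c) via R0 from link(g,c)
round 2: derive anc(a,a) via R1 from anc(a,e), anc(e,a)
round 2: derive anc(a,h) via R1 from anc(a,e), anc(e,h)
round 2: derive anc(b,a) via R1 from anc(b,f), anc(f,a)
round 2: derive anc(c,a) via R1 from anc(c,e), anc(e,a)
round 2: derive anc(c,h) via R1 from anc(c,e), anc(e,h)
round 2: derive anc(d,c) via R1 from anc(d,a), anc(a,c)
round 2: derive anc(d,f) via R1 from anc(d,a), anc(a,f)
round 2: derive anc(d,h) via R1 from anc(d,e), anc(e,h)
round 2: derive anc(e,c) via R1 from anc(e,a), anc(a,c)
round 2: derive anc(e,e) via R1 from anc(e,a), anc(a,e)
round 2: derive anc(e,f) via R1 from anc(e,a), anc(a,f)
round 2: derive anc(f,c) via R1 from anc(f,a), anc(a,c)
round 2: derive anc(f,e) via R1 from anc(f,a), anc(a,e)
round 2: derive anc(f,f) via R1 from anc(f,a), anc(a,f)
round 2: derive anc(g,e) via R1 from anc(g,c), anc(c,e)
round 2: derive flow(a) via R2 from anc(a,c), parent(c)
round 2: derive flow(b) via R2 from anc(b,f), parent(f)
round 2: derive flow(c) via R2 from anc(c,e), parent(e)
round 2: derive flow(d) via R2 from anc(d,a), parent(a)
round 2: derive flow(e) via R2 from anc(e,a), parent(a)
round 2: derive flow(f) via R2 from anc(f,a), parent(a)
round 2: derive flow(g) via R2 from anc(g,c), parent(c)
round 3: derive anc(b,c) via R1 from anc(b,a), anc(a,c)
round 3: derive anc(b,e) via R1 from anc(b,a), anc(a,e)
round 3: derive anc(b,h) via R1 from anc(b,a), anc(a,h)
round 3: derive anc(c,c) via R1 from anc(c,a), anc(a,c)
round 3: derive anc(c,f) via R1 from anc(c,a), anc(a,f)
round 3: derive anc(f,h) via R1 from anc(f,a), anc(a,h)
round 3: derive anc(g,a) via R1 from anc(g,c), anc(c,a)
round 3: derive anc(g,f) via R1 from anc(g,e), anc(e,f)
round 3: derive anc(g,h) via R1 from anc(g,c), anc(c,h)

flow(b)  [via R2]
  anc(b,f)  [via R0]
    link(b,f)  [fact]
  parent(f)  [fact]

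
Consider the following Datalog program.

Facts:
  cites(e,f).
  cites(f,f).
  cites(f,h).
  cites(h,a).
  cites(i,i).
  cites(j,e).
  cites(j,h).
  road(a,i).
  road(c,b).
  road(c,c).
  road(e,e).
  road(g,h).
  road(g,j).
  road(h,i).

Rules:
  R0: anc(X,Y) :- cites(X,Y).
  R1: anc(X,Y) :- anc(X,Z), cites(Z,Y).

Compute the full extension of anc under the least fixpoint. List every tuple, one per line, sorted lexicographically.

anc(e,a)
anc(e,f)
anc(e,h)
anc(f,a)
anc(f,f)
anc(f,h)
anc(h,a)
anc(i,i)
anc(j,a)
anc(j,e)
anc(j,f)
anc(j,h)

round 1: derive anc(e,f) via R0 from cites(e,f)
round 1: derive anc(f,f) via R0 from cites(f,f)
round 1: derive anc(f,h) via R0 from cites(f,h)
round 1: derive anc(h,a) via R0 from cites(h,a)
round 1: derive anc(i,i) via R0 from cites(i,i)
round 1: derive anc(j,e) via R0 from cites(j,e)
round 1: derive anc(j,h) via R0 from cites(j,h)
round 2: derive anc(e,h) via R1 from anc(e,f), cites(f,h)
round 2: derive anc(f,a) via R1 from anc(f,h), cites(h,a)
round 2: derive anc(j,a) via R1 from anc(j,h), cites(h,a)
round 2: derive anc(j,f) via R1 from anc(j,e), cites(e,f)
round 3: derive anc(e,a) via R1 from anc(e,h), cites(h,a)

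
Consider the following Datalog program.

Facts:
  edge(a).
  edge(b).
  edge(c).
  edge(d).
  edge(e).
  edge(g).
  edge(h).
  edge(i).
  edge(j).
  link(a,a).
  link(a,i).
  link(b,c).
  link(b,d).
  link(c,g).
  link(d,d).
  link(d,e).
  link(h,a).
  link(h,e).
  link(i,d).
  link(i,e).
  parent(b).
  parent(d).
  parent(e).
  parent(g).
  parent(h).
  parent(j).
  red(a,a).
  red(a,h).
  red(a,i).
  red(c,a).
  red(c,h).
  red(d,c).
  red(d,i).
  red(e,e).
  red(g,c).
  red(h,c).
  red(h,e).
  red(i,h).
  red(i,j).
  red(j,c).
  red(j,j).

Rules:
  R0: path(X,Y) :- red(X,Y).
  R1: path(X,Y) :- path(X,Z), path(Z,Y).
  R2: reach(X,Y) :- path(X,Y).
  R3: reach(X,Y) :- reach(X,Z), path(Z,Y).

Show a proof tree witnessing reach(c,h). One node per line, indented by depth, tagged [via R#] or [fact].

reach(c,h)  [via R2]
  path(c,h)  [via R0]
    red(c,h)  [fact]

round 1: derive path(a,a) via R0 from red(a,a)
round 1: derive path(a,h) via R0 from red(a,h)
round 1: derive path(a,i) via R0 from red(a,i)
round 1: derive path(c,a) via R0 from red(c,a)
round 1: derive path(c,h) via R0 from red(c,h)
round 1: derive path(d,c) via R0 from red(d,c)
round 1: derive path(d,i) via R0 from red(d,i)
round 1: derive path(e,e) via R0 from red(e,e)
round 1: derive path(g,c) via R0 from red(g,c)
round 1: derive path(h,c) via R0 from red(h,c)
round 1: derive path(h,e) via R0 from red(h,e)
round 1: derive path(i,h) via R0 from red(i,h)
round 1: derive path(i,j) via R0 from red(i,j)
round 1: derive path(j,c) via R0 from red(j,c)
round 1: derive path(j,j) via R0 from red(j,j)
round 2: derive path(a,c) via R1 from path(a,h), path(h,c)
round 2: derive path(a,e) via R1 from path(a,h), path(h,e)
round 2: derive path(a,j) via R1 from path(a,i), path(i,j)
round 2: derive path(c,c) via R1 from path(c,h), path(h,c)
round 2: derive path(c,e) via R1 from path(c,h), path(h,e)
round 2: derive path(c,i) via R1 from path(c,a), path(a,i)
round 2: derive path(d,a) via R1 from path(d,c), path(c,a)
round 2: derive path(d,h) via R1 from path(d,c), path(c,h)
round 2: derive path(d,j) via R1 from path(d,i), path(i,j)
round 2: derive path(g,a) via R1 from path(g,c), path(c,a)
round 2: derive path(g,h) via R1 from path(g,c), path(c,h)
round 2: derive path(h,a) via R1 from path(h,c), path(c,a)
round 2: derive path(h,h) via R1 from path(h,c), path(c,h)
round 2: derive path(i,c) via R1 from path(i,h), path(h,c)
round 2: derive path(i,e) via R1 from path(i,h), path(h,e)
round 2: derive path(j,a) via R1 from path(j,c), path(c,a)
round 2: derive path(j,h) via R1 from path(j,c), path(c,h)
round 2: derive reach(a,a) via R2 from path(a,a)
round 2: derive reach(a,h) via R2 from path(a,h)
round 2: derive reach(a,i) via R2 from path(a,i)
round 2: derive reach(c,a) via R2 from path(c,a)
round 2: derive reach(c,h) via R2 from path(c,h)
round 2: derive reach(d,c) via R2 from path(d,c)
round 2: derive reach(d,i) via R2 from path(d,i)
round 2: derive reach(e,e) via R2 from path(e,e)
round 2: derive reach(g,c) via R2 from path(g,c)
round 2: derive reach(h,c) via R2 from path(h,c)
round 2: derive reach(h,e) via R2 from path(h,e)
round 2: derive reach(i,h) via R2 from path(i,h)
round 2: derive reach(i,j) via R2 from path(i,j)
round 2: derive reach(j,c) via R2 from path(j,c)
round 2: derive reach(j,j) via R2 from path(j,j)
round 3: derive path(c,j) via R1 from path(c,a), path(a,j)
round 3: derive path(d,e) via R1 from path(d,a), path(a,e)
round 3: derive path(g,e) via R1 from path(g,a), path(a,e)
round 3: derive path(g,i) via R1 from path(g,a), path(a,i)
round 3: derive path(g,j) via R1 from path(g,a), path(a,j)
round 3: derive path(h,i) via R1 from path(h,a), path(a,i)
round 3: derive path(h,j) via R1 from path(h,a), path(a,j)
round 3: derive path(i,a) via R1 from path(i,c), path(c,a)
round 3: derive path(i,i) via R1 from path(i,c), path(c,i)
round 3: derive path(j,e) via R1 from path(j,a), path(a,e)
round 3: derive path(j,i) via R1 from path(j,a), path(a,i)
round 3: derive reach(a,c) via R2 from path(a,c)
round 3: derive reach(a,e) via R2 from path(a,e)
round 3: derive reach(a,j) via R2 from path(a,j)
round 3: derive reach(c,c) via R2 from path(c,c)
round 3: derive reach(c,e) via R2 from path(c,e)
round 3: derive reach(c,i) via R2 from path(c,i)
round 3: derive reach(d,a) via R2 from path(d,a)
round 3: derive reach(d,h) via R2 from path(d,h)
round 3: derive reach(d,j) via R2 from path(d,j)
round 3: derive reach(g,a) via R2 from path(g,a)
round 3: derive reach(g,h) via R2 from path(g,h)
round 3: derive reach(h,a) via R2 from path(h,a)
round 3: derive reach(h,h) via R2 from path(h,h)
round 3: derive reach(i,c) via R2 from path(i,c)
round 3: derive reach(i,e) via R2 from path(i,e)
round 3: derive reach(j,a) via R2 from path(j,a)
round 3: derive reach(j,h) via R2 from path(j,h)
round 3: derive reach(c,j) via R3 from reach(c,a), path(a,j)
round 3: derive reach(d,e) via R3 from reach(d,c), path(c,e)
round 3: derive reach(g,e) via R3 from reach(g,c), path(c,e)
round 3: derive reach(g,i) via R3 from reach(g,c), path(c,i)
round 3: derive reach(h,i) via R3 from reach(h,c), path(c,i)
round 3: derive reach(i,a) via R3 from reach(i,h), path(h,a)
round 3: derive reach(j,e) via R3 from reach(j,c), path(c,e)
round 3: derive reach(j,i) via R3 from reach(j,c), path(c,i)
round 4: derive reach(g,j) via R2 from path(g,j)
round 4: derive reach(h,j) via R2 from path(h,j)
round 4: derive reach(i,i) via R2 from path(i,i)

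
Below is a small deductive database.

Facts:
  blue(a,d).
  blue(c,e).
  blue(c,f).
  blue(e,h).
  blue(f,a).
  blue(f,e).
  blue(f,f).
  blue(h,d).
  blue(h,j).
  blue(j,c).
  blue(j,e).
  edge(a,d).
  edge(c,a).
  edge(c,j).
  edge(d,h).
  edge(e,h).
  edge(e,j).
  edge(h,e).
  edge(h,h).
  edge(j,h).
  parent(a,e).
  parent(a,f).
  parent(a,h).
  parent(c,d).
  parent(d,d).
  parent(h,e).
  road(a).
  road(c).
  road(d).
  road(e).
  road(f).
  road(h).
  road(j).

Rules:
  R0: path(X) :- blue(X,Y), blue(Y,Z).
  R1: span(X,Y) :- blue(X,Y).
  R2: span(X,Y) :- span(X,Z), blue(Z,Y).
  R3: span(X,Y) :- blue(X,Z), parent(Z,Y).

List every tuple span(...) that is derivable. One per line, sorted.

round 1: derive span(a,d) via R1 from blue(a,d)
round 1: derive span(c,e) via R1 from blue(c,e)
round 1: derive span(c,f) via R1 from blue(c,f)
round 1: derive span(e,h) via R1 from blue(e,h)
round 1: derive span(f,a) via R1 from blue(f,a)
round 1: derive span(f,e) via R1 from blue(f,e)
round 1: derive span(f,f) via R1 from blue(f,f)
round 1: derive span(h,d) via R1 from blue(h,d)
round 1: derive span(h,j) via R1 from blue(h,j)
round 1: derive span(j,c) via R1 from blue(j,c)
round 1: derive span(j,e) via R1 from blue(j,e)
round 1: derive span(e,e) via R3 from blue(e,h), parent(h,e)
round 1: derive span(f,h) via R3 from blue(f,a), parent(a,h)
round 1: derive span(j,d) via R3 from blue(j,c), parent(c,d)
round 2: derive span(c,a) via R2 from span(c,f), blue(f,a)
round 2: derive span(c,h) via R2 from span(c,e), blue(e,h)
round 2: derive span(e,d) via R2 from span(e,h), blue(h,d)
round 2: derive span(e,j) via R2 from span(e,h), blue(h,j)
round 2: derive span(f,d) via R2 from span(f,a), blue(a,d)
round 2: derive span(f,j) via R2 from span(f,h), blue(h,j)
round 2: derive span(h,c) via R2 from span(h,j), blue(j,c)
round 2: derive span(h,e) via R2 from span(h,j), blue(j,e)
round 2: derive span(j,f) via R2 from span(j,c), blue(c,f)
round 2: derive span(j,h) via R2 from span(j,e), blue(e,h)
round 3: derive span(c,d) via R2 from span(c,a), blue(a,d)
round 3: derive span(c,j) via R2 from span(c,h), blue(h,j)
round 3: derive span(e,c) via R2 from span(e,j), blue(j,c)
round 3: derive span(f,c) via R2 from span(f,j), blue(j,c)
round 3: derive span(h,f) via R2 from span(h,c), blue(c,f)
round 3: derive span(h,h) via R2 from span(h,e), blue(e,h)
round 3: derive span(j,a) via R2 from span(j,f), blue(f,a)
round 3: derive span(j,j) via R2 from span(j,h), blue(h,j)
round 4: derive span(c,c) via R2 from span(c,j), blue(j,c)
round 4: derive span(e,f) via R2 from span(e,c), blue(c,f)
round 4: derive span(h,a) via R2 from span(h,f), blue(f,a)
round 5: derive span(e,a) via R2 from span(e,f), blue(f,a)

span(a,d)
span(c,a)
span(c,c)
span(c,d)
span(c,e)
span(c,f)
span(c,h)
span(c,j)
span(e,a)
span(e,c)
span(e,d)
span(e,e)
span(e,f)
span(e,h)
span(e,j)
span(f,a)
span(f,c)
span(f,d)
span(f,e)
span(f,f)
span(f,h)
span(f,j)
span(h,a)
span(h,c)
span(h,d)
span(h,e)
span(h,f)
span(h,h)
span(h,j)
span(j,a)
span(j,c)
span(j,d)
span(j,e)
span(j,f)
span(j,h)
span(j,j)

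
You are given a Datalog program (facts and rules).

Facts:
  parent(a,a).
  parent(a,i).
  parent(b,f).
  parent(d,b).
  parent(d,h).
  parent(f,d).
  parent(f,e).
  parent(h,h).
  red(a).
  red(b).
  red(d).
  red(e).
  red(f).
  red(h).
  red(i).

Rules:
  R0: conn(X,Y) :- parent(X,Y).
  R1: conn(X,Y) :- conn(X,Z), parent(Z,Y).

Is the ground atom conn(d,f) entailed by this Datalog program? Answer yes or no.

round 1: derive conn(a,a) via R0 from parent(a,a)
round 1: derive conn(a,i) via R0 from parent(a,i)
round 1: derive conn(b,f) via R0 from parent(b,f)
round 1: derive conn(d,b) via R0 from parent(d,b)
round 1: derive conn(d,h) via R0 from parent(d,h)
round 1: derive conn(f,d) via R0 from parent(f,d)
round 1: derive conn(f,e) via R0 from parent(f,e)
round 1: derive conn(h,h) via R0 from parent(h,h)
round 2: derive conn(b,d) via R1 from conn(b,f), parent(f,d)
round 2: derive conn(b,e) via R1 from conn(b,f), parent(f,e)
round 2: derive conn(d,f) via R1 from conn(d,b), parent(b,f)
round 2: derive conn(f,b) via R1 from conn(f,d), parent(d,b)
round 2: derive conn(f,h) via R1 from conn(f,d), parent(d,h)
round 3: derive conn(b,b) via R1 from conn(b,d), parent(d,b)
round 3: derive conn(b,h) via R1 from conn(b,d), parent(d,h)
round 3: derive conn(d,d) via R1 from conn(d,f), parent(f,d)
round 3: derive conn(d,e) via R1 from conn(d,f), parent(f,e)
round 3: derive conn(f,f) via R1 from conn(f,b), parent(b,f)

yes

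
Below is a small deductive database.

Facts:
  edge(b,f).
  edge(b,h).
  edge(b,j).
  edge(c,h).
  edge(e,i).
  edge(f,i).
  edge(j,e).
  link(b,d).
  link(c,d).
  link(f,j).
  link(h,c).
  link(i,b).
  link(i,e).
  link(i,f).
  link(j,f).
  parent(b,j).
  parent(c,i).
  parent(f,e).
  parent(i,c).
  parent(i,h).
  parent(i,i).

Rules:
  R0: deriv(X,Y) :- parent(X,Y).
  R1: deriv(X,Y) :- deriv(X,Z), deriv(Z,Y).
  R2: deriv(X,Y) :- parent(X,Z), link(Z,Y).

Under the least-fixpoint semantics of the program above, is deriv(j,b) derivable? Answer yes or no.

no

round 1: derive deriv(b,j) via R0 from parent(b,j)
round 1: derive deriv(c,i) via R0 from parent(c,i)
round 1: derive deriv(f,e) via R0 from parent(f,e)
round 1: derive deriv(i,c) via R0 from parent(i,c)
round 1: derive deriv(i,h) via R0 from parent(i,h)
round 1: derive deriv(i,i) via R0 from parent(i,i)
round 1: derive deriv(b,f) via R2 from parent(b,j), link(j,f)
round 1: derive deriv(c,b) via R2 from parent(c,i), link(i,b)
round 1: derive deriv(c,e) via R2 from parent(c,i), link(i,e)
round 1: derive deriv(c,f) via R2 from parent(c,i), link(i,f)
round 1: derive deriv(i,b) via R2 from parent(i,i), link(i,b)
round 1: derive deriv(i,d) via R2 from parent(i,c), link(c,d)
round 1: derive deriv(i,e) via R2 from parent(i,i), link(i,e)
round 1: derive deriv(i,f) via R2 from parent(i,i), link(i,f)
round 2: derive deriv(b,e) via R1 from deriv(b,f), deriv(f,e)
round 2: derive deriv(c,c) via R1 from deriv(c,i), deriv(i,c)
round 2: derive deriv(c,d) via R1 from deriv(c,i), deriv(i,d)
round 2: derive deriv(c,h) via R1 from deriv(c,i), deriv(i,h)
round 2: derive deriv(c,j) via R1 from deriv(c,b), deriv(b,j)
round 2: derive deriv(i,j) via R1 from deriv(i,b), deriv(b,j)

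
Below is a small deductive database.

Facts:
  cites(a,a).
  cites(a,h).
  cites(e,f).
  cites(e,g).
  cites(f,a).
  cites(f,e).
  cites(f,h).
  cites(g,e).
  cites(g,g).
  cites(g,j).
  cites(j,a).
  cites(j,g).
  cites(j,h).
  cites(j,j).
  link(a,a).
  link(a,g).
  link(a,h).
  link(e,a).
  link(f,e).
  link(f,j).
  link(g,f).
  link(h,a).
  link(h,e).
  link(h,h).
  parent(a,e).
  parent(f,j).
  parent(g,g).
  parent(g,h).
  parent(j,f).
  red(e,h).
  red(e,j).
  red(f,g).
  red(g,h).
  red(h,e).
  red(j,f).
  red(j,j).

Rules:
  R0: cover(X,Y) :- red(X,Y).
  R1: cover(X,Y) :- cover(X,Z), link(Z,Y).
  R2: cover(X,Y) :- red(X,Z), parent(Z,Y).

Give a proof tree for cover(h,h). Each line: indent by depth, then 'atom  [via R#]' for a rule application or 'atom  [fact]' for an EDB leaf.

cover(h,h)  [via R1]
  cover(h,a)  [via R1]
    cover(h,e)  [via R0]
      red(h,e)  [fact]
    link(e,a)  [fact]
  link(a,h)  [fact]

round 1: derive cover(e,h) via R0 from red(e,h)
round 1: derive cover(e,j) via R0 from red(e,j)
round 1: derive cover(f,g) via R0 from red(f,g)
round 1: derive cover(g,h) via R0 from red(g,h)
round 1: derive cover(h,e) via R0 from red(h,e)
round 1: derive cover(j,f) via R0 from red(j,f)
round 1: derive cover(j,j) via R0 from red(j,j)
round 1: derive cover(e,f) via R2 from red(e,j), parent(j,f)
round 1: derive cover(f,h) via R2 from red(f,g), parent(g,h)
round 2: derive cover(e,a) via R1 from cover(e,h), link(h,a)
round 2: derive cover(e,e) via R1 from cover(e,f), link(f,e)
round 2: derive cover(f,a) via R1 from cover(f,h), link(h,a)
round 2: derive cover(f,e) via R1 from cover(f,h), link(h,e)
round 2: derive cover(f,f) via R1 from cover(f,g), link(g,f)
round 2: derive cover(g,a) via R1 from cover(g,h), link(h,a)
round 2: derive cover(g,e) via R1 from cover(g,h), link(h,e)
round 2: derive cover(h,a) via R1 from cover(h,e), link(e,a)
round 2: derive cover(j,e) via R1 from cover(j,f), link(f,e)
round 3: derive cover(e,g) via R1 from cover(e,a), link(a,g)
round 3: derive cover(f,j) via R1 from cover(f,f), link(f,j)
round 3: derive cover(g,g) via R1 from cover(g,a), link(a,g)
round 3: derive cover(h,g) via R1 from cover(h,a), link(a,g)
round 3: derive cover(h,h) via R1 from cover(h,a), link(a,h)
round 3: derive cover(j,a) via R1 from cover(j,e), link(e,a)
round 4: derive cover(g,f) via R1 from cover(g,g), link(g,f)
round 4: derive cover(h,f) via R1 from cover(h,g), link(g,f)
round 4: derive cover(j,g) via R1 from cover(j,a), link(a,g)
round 4: derive cover(j,h) via R1 from cover(j,a), link(a,h)
round 5: derive cover(g,j) via R1 from cover(g,f), link(f,j)
round 5: derive cover(h,j) via R1 from cover(h,f), link(f,j)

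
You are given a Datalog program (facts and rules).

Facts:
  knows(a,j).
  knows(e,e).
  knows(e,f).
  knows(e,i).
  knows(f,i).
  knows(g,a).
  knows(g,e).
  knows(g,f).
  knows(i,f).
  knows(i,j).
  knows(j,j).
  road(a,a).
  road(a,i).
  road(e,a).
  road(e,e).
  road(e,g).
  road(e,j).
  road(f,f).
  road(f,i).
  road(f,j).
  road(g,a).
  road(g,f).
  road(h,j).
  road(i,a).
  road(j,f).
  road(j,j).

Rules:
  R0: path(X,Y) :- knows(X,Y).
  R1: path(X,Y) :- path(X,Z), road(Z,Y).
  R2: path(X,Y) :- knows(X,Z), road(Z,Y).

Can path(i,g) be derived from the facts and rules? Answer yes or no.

round 1: derive path(a,j) via R0 from knows(a,j)
round 1: derive path(e,e) via R0 from knows(e,e)
round 1: derive path(e,f) via R0 from knows(e,f)
round 1: derive path(e,i) via R0 from knows(e,i)
round 1: derive path(f,i) via R0 from knows(f,i)
round 1: derive path(g,a) via R0 from knows(g,a)
round 1: derive path(g,e) via R0 from knows(g,e)
round 1: derive path(g,f) via R0 from knows(g,f)
round 1: derive path(i,f) via R0 from knows(i,f)
round 1: derive path(i,j) via R0 from knows(i,j)
round 1: derive path(j,j) via R0 from knows(j,j)
round 1: derive path(a,f) via R2 from knows(a,j), road(j,f)
round 1: derive path(e,a) via R2 from knows(e,e), road(e,a)
round 1: derive path(e,g) via R2 from knows(e,e), road(e,g)
round 1: derive path(e,j) via R2 from knows(e,e), road(e,j)
round 1: derive path(f,a) via R2 from knows(f,i), road(i,a)
round 1: derive path(g,g) via R2 from knows(g,e), road(e,g)
round 1: derive path(g,i) via R2 from knows(g,a), road(a,i)
round 1: derive path(g,j) via R2 from knows(g,e), road(e,j)
round 1: derive path(i,i) via R2 from knows(i,f), road(f,i)
round 1: derive path(j,f) via R2 from knows(j,j), road(j,f)
round 2: derive path(a,i) via R1 from path(a,f), road(f,i)
round 2: derive path(i,a) via R1 from path(i,i), road(i,a)
round 2: derive path(j,i) via R1 from path(j,f), road(f,i)
round 3: derive path(a,a) via R1 from path(a,i), road(i,a)
round 3: derive path(j,a) via R1 from path(j,i), road(i,a)

no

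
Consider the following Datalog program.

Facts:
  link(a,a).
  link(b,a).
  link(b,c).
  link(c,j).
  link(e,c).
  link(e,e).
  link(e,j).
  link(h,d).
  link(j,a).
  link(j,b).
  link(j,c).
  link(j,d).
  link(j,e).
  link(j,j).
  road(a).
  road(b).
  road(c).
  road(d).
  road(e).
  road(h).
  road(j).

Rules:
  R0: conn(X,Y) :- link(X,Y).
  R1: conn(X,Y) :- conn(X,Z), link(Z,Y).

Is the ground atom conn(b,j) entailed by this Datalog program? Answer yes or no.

round 1: derive conn(a,a) via R0 from link(a,a)
round 1: derive conn(b,a) via R0 from link(b,a)
round 1: derive conn(b,c) via R0 from link(b,c)
round 1: derive conn(c,j) via R0 from link(c,j)
round 1: derive conn(e,c) via R0 from link(e,c)
round 1: derive conn(e,e) via R0 from link(e,e)
round 1: derive conn(e,j) via R0 from link(e,j)
round 1: derive conn(h,d) via R0 from link(h,d)
round 1: derive conn(j,a) via R0 from link(j,a)
round 1: derive conn(j,b) via R0 from link(j,b)
round 1: derive conn(j,c) via R0 from link(j,c)
round 1: derive conn(j,d) via R0 from link(j,d)
round 1: derive conn(j,e) via R0 from link(j,e)
round 1: derive conn(j,j) via R0 from link(j,j)
round 2: derive conn(b,j) via R1 from conn(b,c), link(c,j)
round 2: derive conn(c,a) via R1 from conn(c,j), link(j,a)
round 2: derive conn(c,b) via R1 from conn(c,j), link(j,b)
round 2: derive conn(c,c) via R1 from conn(c,j), link(j,c)
round 2: derive conn(c,d) via R1 from conn(c,j), link(j,d)
round 2: derive conn(c,e) via R1 from conn(c,j), link(j,e)
round 2: derive conn(e,a) via R1 from conn(e,j), link(j,a)
round 2: derive conn(e,b) via R1 from conn(e,j), link(j,b)
round 2: derive conn(e,d) via R1 from conn(e,j), link(j,d)
round 3: derive conn(b,b) via R1 from conn(b,j), link(j,b)
round 3: derive conn(b,d) via R1 from conn(b,j), link(j,d)
round 3: derive conn(b,e) via R1 from conn(b,j), link(j,e)

yes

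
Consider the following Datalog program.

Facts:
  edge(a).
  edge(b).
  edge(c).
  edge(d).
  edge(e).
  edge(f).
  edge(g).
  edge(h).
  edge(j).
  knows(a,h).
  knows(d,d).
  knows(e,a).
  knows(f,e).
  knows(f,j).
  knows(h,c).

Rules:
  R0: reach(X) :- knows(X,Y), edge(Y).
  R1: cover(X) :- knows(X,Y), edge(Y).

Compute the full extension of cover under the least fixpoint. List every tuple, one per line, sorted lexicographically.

cover(a)
cover(d)
cover(e)
cover(f)
cover(h)

round 1: derive cover(a) via R1 from knows(a,h), edge(h)
round 1: derive cover(d) via R1 from knows(d,d), edge(d)
round 1: derive cover(e) via R1 from knows(e,a), edge(a)
round 1: derive cover(f) via R1 from knows(f,e), edge(e)
round 1: derive cover(h) via R1 from knows(h,c), edge(c)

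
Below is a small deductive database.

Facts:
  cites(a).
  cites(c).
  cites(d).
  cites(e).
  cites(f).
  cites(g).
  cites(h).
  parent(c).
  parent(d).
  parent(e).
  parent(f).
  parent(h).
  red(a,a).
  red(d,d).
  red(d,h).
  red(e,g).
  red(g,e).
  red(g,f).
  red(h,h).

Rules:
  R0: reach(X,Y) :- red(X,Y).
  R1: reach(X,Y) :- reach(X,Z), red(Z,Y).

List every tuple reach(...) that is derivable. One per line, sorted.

reach(a,a)
reach(d,d)
reach(d,h)
reach(e,e)
reach(e,f)
reach(e,g)
reach(g,e)
reach(g,f)
reach(g,g)
reach(h,h)

round 1: derive reach(a,a) via R0 from red(a,a)
round 1: derive reach(d,d) via R0 from red(d,d)
round 1: derive reach(d,h) via R0 from red(d,h)
round 1: derive reach(e,g) via R0 from red(e,g)
round 1: derive reach(g,e) via R0 from red(g,e)
round 1: derive reach(g,f) via R0 from red(g,f)
round 1: derive reach(h,h) via R0 from red(h,h)
round 2: derive reach(e,e) via R1 from reach(e,g), red(g,e)
round 2: derive reach(e,f) via R1 from reach(e,g), red(g,f)
round 2: derive reach(g,g) via R1 from reach(g,e), red(e,g)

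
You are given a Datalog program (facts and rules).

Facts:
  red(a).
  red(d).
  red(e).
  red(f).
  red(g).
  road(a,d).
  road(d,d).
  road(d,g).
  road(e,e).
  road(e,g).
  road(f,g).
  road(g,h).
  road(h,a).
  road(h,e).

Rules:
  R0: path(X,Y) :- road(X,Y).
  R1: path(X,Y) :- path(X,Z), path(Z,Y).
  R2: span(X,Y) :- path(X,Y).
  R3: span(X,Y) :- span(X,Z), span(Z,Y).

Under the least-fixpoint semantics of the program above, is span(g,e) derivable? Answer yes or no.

yes

round 1: derive path(a,d) via R0 from road(a,d)
round 1: derive path(d,d) via R0 from road(d,d)
round 1: derive path(d,g) via R0 from road(d,g)
round 1: derive path(e,e) via R0 from road(e,e)
round 1: derive path(e,g) via R0 from road(e,g)
round 1: derive path(f,g) via R0 from road(f,g)
round 1: derive path(g,h) via R0 from road(g,h)
round 1: derive path(h,a) via R0 from road(h,a)
round 1: derive path(h,e) via R0 from road(h,e)
round 2: derive path(a,g) via R1 from path(a,d), path(d,g)
round 2: derive path(d,h) via R1 from path(d,g), path(g,h)
round 2: derive path(e,h) via R1 from path(e,g), path(g,h)
round 2: derive path(f,h) via R1 from path(f,g), path(g,h)
round 2: derive path(g,a) via R1 from path(g,h), path(h,a)
round 2: derive path(g,e) via R1 from path(g,h), path(h,e)
round 2: derive path(h,d) via R1 from path(h,a), path(a,d)
round 2: derive path(h,g) via R1 from path(h,e), path(e,g)
round 2: derive span(a,d) via R2 from path(a,d)
round 2: derive span(d,d) via R2 from path(d,d)
round 2: derive span(d,g) via R2 from path(d,g)
round 2: derive span(e,e) via R2 from path(e,e)
round 2: derive span(e,g) via R2 from path(e,g)
round 2: derive span(f,g) via R2 from path(f,g)
round 2: derive span(g,h) via R2 from path(g,h)
round 2: derive span(h,a) via R2 from path(h,a)
round 2: derive span(h,e) via R2 from path(h,e)
round 3: derive path(a,a) via R1 from path(a,g), path(g,a)
round 3: derive path(a,e) via R1 from path(a,g), path(g,e)
round 3: derive path(a,h) via R1 from path(a,d), path(d,h)
round 3: derive path(d,a) via R1 from path(d,g), path(g,a)
round 3: derive path(d,e) via R1 from path(d,g), path(g,e)
round 3: derive path(e,a) via R1 from path(e,g), path(g,a)
round 3: derive path(e,d) via R1 from path(e,h), path(h,d)
round 3: derive path(f,a) via R1 from path(f,g), path(g,a)
round 3: derive path(f,d) via R1 from path(f,h), path(h,d)
round 3: derive path(f,e) via R1 from path(f,g), path(g,e)
round 3: derive path(g,d) via R1 from path(g,a), path(a,d)
round 3: derive path(g,g) via R1 from path(g,a), path(a,g)
round 3: derive path(h,h) via R1 from path(h,d), path(d,h)
round 3: derive span(a,g) via R2 from path(a,g)
round 3: derive span(d,h) via R2 from path(d,h)
round 3: derive span(e,h) via R2 from path(e,h)
round 3: derive span(f,h) via R2 from path(f,h)
round 3: derive span(g,a) via R2 from path(g,a)
round 3: derive span(g,e) via R2 from path(g,e)
round 3: derive span(h,d) via R2 from path(h,d)
round 3: derive span(h,g) via R2 from path(h,g)
round 4: derive span(a,a) via R2 from path(a,a)
round 4: derive span(a,e) via R2 from path(a,e)
round 4: derive span(a,h) via R2 from path(a,h)
round 4: derive span(d,a) via R2 from path(d,a)
round 4: derive span(d,e) via R2 from path(d,e)
round 4: derive span(e,a) via R2 from path(e,a)
round 4: derive span(e,d) via R2 from path(e,d)
round 4: derive span(f,a) via R2 from path(f,a)
round 4: derive span(f,d) via R2 from path(f,d)
round 4: derive span(f,e) via R2 from path(f,e)
round 4: derive span(g,d) via R2 from path(g,d)
round 4: derive span(g,g) via R2 from path(g,g)
round 4: derive span(h,h) via R2 from path(h,h)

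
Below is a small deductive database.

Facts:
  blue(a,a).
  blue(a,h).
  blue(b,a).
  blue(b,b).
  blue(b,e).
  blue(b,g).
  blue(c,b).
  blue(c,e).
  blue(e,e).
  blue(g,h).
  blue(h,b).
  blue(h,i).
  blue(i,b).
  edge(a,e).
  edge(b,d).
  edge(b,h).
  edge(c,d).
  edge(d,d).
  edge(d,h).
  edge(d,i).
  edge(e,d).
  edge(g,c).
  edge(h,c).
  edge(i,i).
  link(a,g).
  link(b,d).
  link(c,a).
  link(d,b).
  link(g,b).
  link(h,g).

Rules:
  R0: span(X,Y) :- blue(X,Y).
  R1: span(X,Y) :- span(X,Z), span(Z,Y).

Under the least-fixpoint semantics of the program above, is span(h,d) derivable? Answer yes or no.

no

round 1: derive span(a,a) via R0 from blue(a,a)
round 1: derive span(a,h) via R0 from blue(a,h)
round 1: derive span(b,a) via R0 from blue(b,a)
round 1: derive span(b,b) via R0 from blue(b,b)
round 1: derive span(b,e) via R0 from blue(b,e)
round 1: derive span(b,g) via R0 from blue(b,g)
round 1: derive span(c,b) via R0 from blue(c,b)
round 1: derive span(c,e) via R0 from blue(c,e)
round 1: derive span(e,e) via R0 from blue(e,e)
round 1: derive span(g,h) via R0 from blue(g,h)
round 1: derive span(h,b) via R0 from blue(h,b)
round 1: derive span(h,i) via R0 from blue(h,i)
round 1: derive span(i,b) via R0 from blue(i,b)
round 2: derive span(a,b) via R1 from span(a,h), span(h,b)
round 2: derive span(a,i) via R1 from span(a,h), span(h,i)
round 2: derive span(b,h) via R1 from span(b,a), span(a,h)
round 2: derive span(c,a) via R1 from span(c,b), span(b,a)
round 2: derive span(c,g) via R1 from span(c,b), span(b,g)
round 2: derive span(g,b) via R1 from span(g,h), span(h,b)
round 2: derive span(g,i) via R1 from span(g,h), span(h,i)
round 2: derive span(h,a) via R1 from span(h,b), span(b,a)
round 2: derive span(h,e) via R1 from span(h,b), span(b,e)
round 2: derive span(h,g) via R1 from span(h,b), span(b,g)
round 2: derive span(i,a) via R1 from span(i,b), span(b,a)
round 2: derive span(i,e) via R1 from span(i,b), span(b,e)
round 2: derive span(i,g) via R1 from span(i,b), span(b,g)
round 3: derive span(a,e) via R1 from span(a,b), span(b,e)
round 3: derive span(a,g) via R1 from span(a,b), span(b,g)
round 3: derive span(b,i) via R1 from span(b,a), span(a,i)
round 3: derive span(c,h) via R1 from span(c,a), span(a,h)
round 3: derive span(c,i) via R1 from span(c,a), span(a,i)
round 3: derive span(g,a) via R1 from span(g,b), span(b,a)
round 3: derive span(g,e) via R1 from span(g,b), span(b,e)
round 3: derive span(g,g) via R1 from span(g,b), span(b,g)
round 3: derive span(h,h) via R1 from span(h,a), span(a,h)
round 3: derive span(i,h) via R1 from span(i,a), span(a,h)
round 3: derive span(i,i) via R1 from span(i,a), span(a,i)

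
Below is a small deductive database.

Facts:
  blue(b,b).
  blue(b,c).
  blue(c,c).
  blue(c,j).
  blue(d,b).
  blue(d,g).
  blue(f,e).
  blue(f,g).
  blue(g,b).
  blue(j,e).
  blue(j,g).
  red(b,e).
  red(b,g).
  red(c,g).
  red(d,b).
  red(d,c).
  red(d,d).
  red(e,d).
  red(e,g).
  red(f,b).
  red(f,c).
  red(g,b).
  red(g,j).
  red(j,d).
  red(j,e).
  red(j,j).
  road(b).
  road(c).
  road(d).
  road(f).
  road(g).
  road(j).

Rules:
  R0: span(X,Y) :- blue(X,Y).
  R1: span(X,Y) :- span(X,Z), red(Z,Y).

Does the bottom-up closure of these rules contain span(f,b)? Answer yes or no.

yes

round 1: derive span(b,b) via R0 from blue(b,b)
round 1: derive span(b,c) via R0 from blue(b,c)
round 1: derive span(c,c) via R0 from blue(c,c)
round 1: derive span(c,j) via R0 from blue(c,j)
round 1: derive span(d,b) via R0 from blue(d,b)
round 1: derive span(d,g) via R0 from blue(d,g)
round 1: derive span(f,e) via R0 from blue(f,e)
round 1: derive span(f,g) via R0 from blue(f,g)
round 1: derive span(g,b) via R0 from blue(g,b)
round 1: derive span(j,e) via R0 from blue(j,e)
round 1: derive span(j,g) via R0 from blue(j,g)
round 2: derive span(b,e) via R1 from span(b,b), red(b,e)
round 2: derive span(b,g) via R1 from span(b,b), red(b,g)
round 2: derive span(c,d) via R1 from span(c,j), red(j,d)
round 2: derive span(c,e) via R1 from span(c,j), red(j,e)
round 2: derive span(c,g) via R1 from span(c,c), red(c,g)
round 2: derive span(d,e) via R1 from span(d,b), red(b,e)
round 2: derive span(d,j) via R1 from span(d,g), red(g,j)
round 2: derive span(f,b) via R1 from span(f,g), red(g,b)
round 2: derive span(f,d) via R1 from span(f,e), red(e,d)
round 2: derive span(f,j) via R1 from span(f,g), red(g,j)
round 2: derive span(g,e) via R1 from span(g,b), red(b,e)
round 2: derive span(g,g) via R1 from span(g,b), red(b,g)
round 2: derive span(j,b) via R1 from span(j,g), red(g,b)
round 2: derive span(j,d) via R1 from span(j,e), red(e,d)
round 2: derive span(j,j) via R1 from span(j,g), red(g,j)
round 3: derive span(b,d) via R1 from span(b,e), red(e,d)
round 3: derive span(b,j) via R1 from span(b,g), red(g,j)
round 3: derive span(c,b) via R1 from span(c,d), red(d,b)
round 3: derive span(d,d) via R1 from span(d,e), red(e,d)
round 3: derive span(f,c) via R1 from span(f,d), red(d,c)
round 3: derive span(g,d) via R1 from span(g,e), red(e,d)
round 3: derive span(g,j) via R1 from span(g,g), red(g,j)
round 3: derive span(j,c) via R1 from span(j,d), red(d,c)
round 4: derive span(d,c) via R1 from span(d,d), red(d,c)
round 4: derive span(g,c) via R1 from span(g,d), red(d,c)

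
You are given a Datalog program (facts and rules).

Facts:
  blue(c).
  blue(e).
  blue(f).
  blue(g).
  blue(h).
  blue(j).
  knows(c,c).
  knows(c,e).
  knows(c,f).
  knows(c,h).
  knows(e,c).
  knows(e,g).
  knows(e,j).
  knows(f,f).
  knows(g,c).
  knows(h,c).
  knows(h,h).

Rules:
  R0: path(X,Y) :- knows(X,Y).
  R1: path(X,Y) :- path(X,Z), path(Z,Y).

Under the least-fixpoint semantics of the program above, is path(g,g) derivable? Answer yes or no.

yes

round 1: derive path(c,c) via R0 from knows(c,c)
round 1: derive path(c,e) via R0 from knows(c,e)
round 1: derive path(c,f) via R0 from knows(c,f)
round 1: derive path(c,h) via R0 from knows(c,h)
round 1: derive path(e,c) via R0 from knows(e,c)
round 1: derive path(e,g) via R0 from knows(e,g)
round 1: derive path(e,j) via R0 from knows(e,j)
round 1: derive path(f,f) via R0 from knows(f,f)
round 1: derive path(g,c) via R0 from knows(g,c)
round 1: derive path(h,c) via R0 from knows(h,c)
round 1: derive path(h,h) via R0 from knows(h,h)
round 2: derive path(c,g) via R1 from path(c,e), path(e,g)
round 2: derive path(c,j) via R1 from path(c,e), path(e,j)
round 2: derive path(e,e) via R1 from path(e,c), path(c,e)
round 2: derive path(e,f) via R1 from path(e,c), path(c,f)
round 2: derive path(e,h) via R1 from path(e,c), path(c,h)
round 2: derive path(g,e) via R1 from path(g,c), path(c,e)
round 2: derive path(g,f) via R1 from path(g,c), path(c,f)
round 2: derive path(g,h) via R1 from path(g,c), path(c,h)
round 2: derive path(h,e) via R1 from path(h,c), path(c,e)
round 2: derive path(h,f) via R1 from path(h,c), path(c,f)
round 3: derive path(g,g) via R1 from path(g,c), path(c,g)
round 3: derive path(g,j) via R1 from path(g,c), path(c,j)
round 3: derive path(h,g) via R1 from path(h,c), path(c,g)
round 3: derive path(h,j) via R1 from path(h,c), path(c,j)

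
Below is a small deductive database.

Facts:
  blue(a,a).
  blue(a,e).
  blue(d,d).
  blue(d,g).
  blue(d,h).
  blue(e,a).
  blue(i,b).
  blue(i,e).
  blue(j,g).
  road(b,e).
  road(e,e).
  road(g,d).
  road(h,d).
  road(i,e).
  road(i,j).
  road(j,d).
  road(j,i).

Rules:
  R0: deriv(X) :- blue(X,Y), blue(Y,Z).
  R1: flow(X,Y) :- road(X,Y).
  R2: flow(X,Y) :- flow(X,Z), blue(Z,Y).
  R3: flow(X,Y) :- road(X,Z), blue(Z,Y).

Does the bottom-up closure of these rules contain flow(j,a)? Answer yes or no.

yes

round 1: derive flow(b,e) via R1 from road(b,e)
round 1: derive flow(e,e) via R1 from road(e,e)
round 1: derive flow(g,d) via R1 from road(g,d)
round 1: derive flow(h,d) via R1 from road(h,d)
round 1: derive flow(i,e) via R1 from road(i,e)
round 1: derive flow(i,j) via R1 from road(i,j)
round 1: derive flow(j,d) via R1 from road(j,d)
round 1: derive flow(j,i) via R1 from road(j,i)
round 1: derive flow(b,a) via R3 from road(b,e), blue(e,a)
round 1: derive flow(e,a) via R3 from road(e,e), blue(e,a)
round 1: derive flow(g,g) via R3 from road(g,d), blue(d,g)
round 1: derive flow(g,h) via R3 from road(g,d), blue(d,h)
round 1: derive flow(h,g) via R3 from road(h,d), blue(d,g)
round 1: derive flow(h,h) via R3 from road(h,d), blue(d,h)
round 1: derive flow(i,a) via R3 from road(i,e), blue(e,a)
round 1: derive flow(i,g) via R3 from road(i,j), blue(j,g)
round 1: derive flow(j,b) via R3 from road(j,i), blue(i,b)
round 1: derive flow(j,e) via R3 from road(j,i), blue(i,e)
round 1: derive flow(j,g) via R3 from road(j,d), blue(d,g)
round 1: derive flow(j,h) via R3 from road(j,d), blue(d,h)
round 2: derive flow(j,a) via R2 from flow(j,e), blue(e,a)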